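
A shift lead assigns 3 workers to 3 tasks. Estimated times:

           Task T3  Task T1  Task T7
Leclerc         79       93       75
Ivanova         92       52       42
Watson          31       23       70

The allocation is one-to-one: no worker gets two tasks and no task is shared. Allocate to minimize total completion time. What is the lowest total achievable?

Min total: 144 min

Optimal: Leclerc→Task T3 (79 min), Ivanova→Task T7 (42 min), Watson→Task T1 (23 min) — total 79+42+23 = 144 min.
Column-greedy (each task in turn goes to its cheapest remaining worker) gives 158 min, worse by 14.
Every other assignment is strictly worse.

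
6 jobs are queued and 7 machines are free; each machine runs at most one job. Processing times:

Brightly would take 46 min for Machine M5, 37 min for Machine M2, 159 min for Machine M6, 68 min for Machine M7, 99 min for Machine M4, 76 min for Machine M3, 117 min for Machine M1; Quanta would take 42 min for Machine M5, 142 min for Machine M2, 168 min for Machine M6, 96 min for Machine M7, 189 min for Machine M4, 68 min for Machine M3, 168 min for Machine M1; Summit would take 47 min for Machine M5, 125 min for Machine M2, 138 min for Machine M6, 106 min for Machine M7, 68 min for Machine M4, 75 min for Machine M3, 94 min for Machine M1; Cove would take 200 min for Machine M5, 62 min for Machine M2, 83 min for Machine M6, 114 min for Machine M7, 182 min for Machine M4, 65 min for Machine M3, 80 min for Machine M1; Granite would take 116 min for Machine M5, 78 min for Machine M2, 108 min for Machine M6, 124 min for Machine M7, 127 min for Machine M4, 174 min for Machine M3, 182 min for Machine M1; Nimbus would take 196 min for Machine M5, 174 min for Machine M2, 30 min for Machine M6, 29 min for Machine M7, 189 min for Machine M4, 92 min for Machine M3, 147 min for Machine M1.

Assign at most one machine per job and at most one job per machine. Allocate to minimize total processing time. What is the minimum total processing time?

Min total: 349 min

Optimal: Brightly→Machine M2 (37 min), Quanta→Machine M5 (42 min), Summit→Machine M4 (68 min), Cove→Machine M3 (65 min), Granite→Machine M6 (108 min), Nimbus→Machine M7 (29 min) — total 37+42+68+65+108+29 = 349 min.
Swapping Quanta↔Cove (Quanta→Machine M3 68 min, Cove→Machine M5 200 min) adds 161.
Checked against all permutations: 349 min is optimal.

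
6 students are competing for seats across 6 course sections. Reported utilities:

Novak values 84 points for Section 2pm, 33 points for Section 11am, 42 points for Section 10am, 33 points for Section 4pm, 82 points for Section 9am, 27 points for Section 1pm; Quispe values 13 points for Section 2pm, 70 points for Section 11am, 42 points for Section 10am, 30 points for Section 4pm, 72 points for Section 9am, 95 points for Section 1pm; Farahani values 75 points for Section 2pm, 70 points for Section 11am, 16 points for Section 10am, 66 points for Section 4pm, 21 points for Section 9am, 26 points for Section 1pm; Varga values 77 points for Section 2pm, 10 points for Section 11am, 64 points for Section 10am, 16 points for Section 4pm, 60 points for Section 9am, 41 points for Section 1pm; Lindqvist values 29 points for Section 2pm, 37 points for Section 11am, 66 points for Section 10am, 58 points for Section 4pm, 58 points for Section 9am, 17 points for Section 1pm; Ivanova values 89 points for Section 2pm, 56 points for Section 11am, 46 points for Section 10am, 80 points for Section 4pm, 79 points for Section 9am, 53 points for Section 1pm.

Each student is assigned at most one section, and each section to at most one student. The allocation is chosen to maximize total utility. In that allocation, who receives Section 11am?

This is a one-to-one assignment (maximum-weight bipartite matching).
Optimal: Novak→Section 9am (82 points), Quispe→Section 1pm (95 points), Farahani→Section 11am (70 points), Varga→Section 2pm (77 points), Lindqvist→Section 10am (66 points), Ivanova→Section 4pm (80 points) — total 82+95+70+77+66+80 = 470 points.
Column-greedy (each section in turn goes to its best remaining student) gives 414 points, worse by 56.
No other one-to-one assignment exceeds 470 points.
Farahani's own top section is Section 2pm (75 points), but forcing Farahani→Section 2pm and reassigning the rest optimally gives only 433 points — worse by 37.

Farahani receives Section 11am.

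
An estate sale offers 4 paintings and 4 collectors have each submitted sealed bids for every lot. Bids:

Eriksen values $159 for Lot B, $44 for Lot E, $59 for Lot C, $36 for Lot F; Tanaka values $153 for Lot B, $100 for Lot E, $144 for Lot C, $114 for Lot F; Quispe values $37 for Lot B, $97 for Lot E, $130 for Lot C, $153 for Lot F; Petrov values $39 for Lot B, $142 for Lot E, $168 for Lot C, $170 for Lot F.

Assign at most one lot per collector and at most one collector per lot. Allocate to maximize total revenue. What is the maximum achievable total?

Max total: $598

This is the linear assignment problem.
Optimal: Eriksen→Lot B ($159), Tanaka→Lot C ($144), Quispe→Lot F ($153), Petrov→Lot E ($142) — total 159+144+153+142 = $598.
Max-entry greedy (repeatedly take the single best remaining cell) gives $570, worse by 28.
Checked against all permutations: $598 is optimal.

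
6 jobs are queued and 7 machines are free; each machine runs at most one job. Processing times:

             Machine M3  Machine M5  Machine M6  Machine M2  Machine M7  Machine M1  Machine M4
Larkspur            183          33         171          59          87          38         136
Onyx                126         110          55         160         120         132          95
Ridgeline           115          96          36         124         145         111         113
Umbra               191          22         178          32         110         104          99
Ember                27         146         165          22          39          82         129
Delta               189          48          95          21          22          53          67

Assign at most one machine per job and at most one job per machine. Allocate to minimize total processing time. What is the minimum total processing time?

Minimum total: 235 min

Treat this as an assignment problem: match each job to one machine.
Optimal: Larkspur→Machine M1 (38 min), Onyx→Machine M4 (95 min), Ridgeline→Machine M6 (36 min), Umbra→Machine M5 (22 min), Ember→Machine M2 (22 min), Delta→Machine M7 (22 min) — total 38+95+36+22+22+22 = 235 min.
Next-best assignment: Larkspur→Machine M1, Onyx→Machine M4, Ridgeline→Machine M6, Umbra→Machine M5, Ember→Machine M3, Delta→Machine M2 = 239 min.
Swapping Umbra↔Onyx (Umbra→Machine M4 99 min, Onyx→Machine M5 110 min) adds 92.
Every other assignment is strictly worse.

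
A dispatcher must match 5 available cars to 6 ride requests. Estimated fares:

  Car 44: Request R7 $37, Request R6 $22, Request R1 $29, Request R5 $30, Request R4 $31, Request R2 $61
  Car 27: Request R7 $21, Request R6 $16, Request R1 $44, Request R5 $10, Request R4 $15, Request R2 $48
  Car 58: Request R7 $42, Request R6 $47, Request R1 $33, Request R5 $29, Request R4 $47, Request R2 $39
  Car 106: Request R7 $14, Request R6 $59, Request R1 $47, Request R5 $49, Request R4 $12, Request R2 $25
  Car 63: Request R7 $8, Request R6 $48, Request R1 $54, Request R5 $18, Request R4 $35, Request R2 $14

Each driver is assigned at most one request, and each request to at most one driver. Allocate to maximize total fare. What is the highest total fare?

Optimal: Car 44→Request R2 ($61), Car 27→Request R1 ($44), Car 58→Request R4 ($47), Car 106→Request R5 ($49), Car 63→Request R6 ($48) — total 61+44+47+49+48 = $249.
Row-greedy (each driver in turn takes its best remaining request) gives $236, worse by 13.
Next-best assignment: Car 44→Request R7, Car 27→Request R2, Car 58→Request R4, Car 106→Request R6, Car 63→Request R1 = $245.
Checked against all permutations: $249 is optimal.

Maximum total: $249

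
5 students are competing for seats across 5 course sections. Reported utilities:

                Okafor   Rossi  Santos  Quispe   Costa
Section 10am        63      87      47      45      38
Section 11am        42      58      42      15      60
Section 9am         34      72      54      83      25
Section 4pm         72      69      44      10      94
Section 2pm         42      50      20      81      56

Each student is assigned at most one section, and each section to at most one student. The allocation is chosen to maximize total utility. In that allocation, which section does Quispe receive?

Quispe receives Section 2pm.

Optimal: Okafor→Section 11am (42 points), Rossi→Section 10am (87 points), Santos→Section 9am (54 points), Quispe→Section 2pm (81 points), Costa→Section 4pm (94 points) — total 42+87+54+81+94 = 358 points.
Every other assignment is strictly worse.
Quispe's own top section is Section 9am (83 points), but forcing Quispe→Section 9am and reassigning the rest optimally gives only 348 points — worse by 10.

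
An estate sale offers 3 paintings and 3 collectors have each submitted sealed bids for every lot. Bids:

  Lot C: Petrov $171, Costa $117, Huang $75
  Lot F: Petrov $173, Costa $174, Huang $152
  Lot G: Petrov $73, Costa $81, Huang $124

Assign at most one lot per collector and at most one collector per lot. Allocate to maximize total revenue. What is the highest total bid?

Max total: $469

This is the linear assignment problem.
Optimal: Petrov→Lot C ($171), Costa→Lot F ($174), Huang→Lot G ($124) — total 171+174+124 = $469.
Row-greedy (each collector in turn takes its best remaining lot) gives $414, worse by 55.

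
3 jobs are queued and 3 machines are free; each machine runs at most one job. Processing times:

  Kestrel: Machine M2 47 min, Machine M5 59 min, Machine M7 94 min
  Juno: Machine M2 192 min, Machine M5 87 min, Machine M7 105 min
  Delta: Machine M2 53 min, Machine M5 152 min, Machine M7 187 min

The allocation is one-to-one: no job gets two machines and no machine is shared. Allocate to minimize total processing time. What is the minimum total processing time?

Min total: 217 min

Treat this as an assignment problem: match each job to one machine.
Optimal: Kestrel→Machine M5 (59 min), Juno→Machine M7 (105 min), Delta→Machine M2 (53 min) — total 59+105+53 = 217 min.
Swapping Kestrel↔Delta (Kestrel→Machine M2 47 min, Delta→Machine M5 152 min) adds 87.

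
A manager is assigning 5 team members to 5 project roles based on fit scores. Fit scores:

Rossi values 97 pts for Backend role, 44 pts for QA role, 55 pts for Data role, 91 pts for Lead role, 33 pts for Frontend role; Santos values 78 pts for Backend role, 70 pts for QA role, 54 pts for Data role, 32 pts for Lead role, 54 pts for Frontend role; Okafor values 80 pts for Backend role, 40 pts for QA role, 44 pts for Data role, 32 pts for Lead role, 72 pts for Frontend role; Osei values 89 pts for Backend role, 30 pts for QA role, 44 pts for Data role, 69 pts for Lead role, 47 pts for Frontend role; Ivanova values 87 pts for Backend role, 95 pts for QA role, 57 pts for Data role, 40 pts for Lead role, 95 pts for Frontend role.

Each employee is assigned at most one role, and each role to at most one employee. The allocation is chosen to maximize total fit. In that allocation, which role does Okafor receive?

Optimal: Rossi→Lead role (91 pts), Santos→Data role (54 pts), Okafor→Frontend role (72 pts), Osei→Backend role (89 pts), Ivanova→QA role (95 pts) — total 91+54+72+89+95 = 401 pts.
Swapping Okafor↔Osei (Okafor→Backend role 80 pts, Osei→Frontend role 47 pts) loses 34.
Okafor's own top role is Backend role (80 pts), but forcing Okafor→Backend role and reassigning the rest optimally gives only 380 pts — worse by 21.

Okafor receives Frontend role.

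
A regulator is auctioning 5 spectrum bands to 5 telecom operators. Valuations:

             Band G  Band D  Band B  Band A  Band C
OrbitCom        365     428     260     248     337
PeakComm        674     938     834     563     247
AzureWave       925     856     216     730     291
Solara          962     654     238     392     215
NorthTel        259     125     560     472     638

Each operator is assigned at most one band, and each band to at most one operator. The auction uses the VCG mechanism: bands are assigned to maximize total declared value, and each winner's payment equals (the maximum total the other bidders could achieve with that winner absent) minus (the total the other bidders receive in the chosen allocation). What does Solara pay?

Solara pays $195M.

Efficient allocation: OrbitCom→Band D ($428M), PeakComm→Band B ($834M), AzureWave→Band A ($730M), Solara→Band G ($962M), NorthTel→Band C ($638M); total welfare W = $3592M.
Solara receives Band G at value $962M, so the others get W − 962 = $2630M.
Without Solara: best allocation of the remaining 4 bidders over all 5 bands is OrbitCom→Band D ($428M), PeakComm→Band B ($834M), AzureWave→Band G ($925M), NorthTel→Band C ($638M), total $2825M.
VCG payment = (others' best without Solara) − (others' welfare with Solara) = 2825 − 2630 = $195M.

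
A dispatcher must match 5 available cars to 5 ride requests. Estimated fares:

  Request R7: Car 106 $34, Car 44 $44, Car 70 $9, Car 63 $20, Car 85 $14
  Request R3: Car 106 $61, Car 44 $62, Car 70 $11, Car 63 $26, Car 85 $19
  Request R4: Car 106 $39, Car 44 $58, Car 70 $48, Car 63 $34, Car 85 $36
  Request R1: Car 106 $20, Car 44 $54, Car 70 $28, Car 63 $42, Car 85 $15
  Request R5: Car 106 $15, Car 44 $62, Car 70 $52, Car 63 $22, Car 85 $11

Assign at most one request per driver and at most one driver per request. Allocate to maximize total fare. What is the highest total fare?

Maximum total: $235

Treat this as an assignment problem: match each driver to one request.
Optimal: Car 106→Request R3 ($61), Car 44→Request R7 ($44), Car 70→Request R5 ($52), Car 63→Request R1 ($42), Car 85→Request R4 ($36) — total 61+44+52+42+36 = $235.
Max-entry greedy (repeatedly take the single best remaining cell) gives $209, worse by 26.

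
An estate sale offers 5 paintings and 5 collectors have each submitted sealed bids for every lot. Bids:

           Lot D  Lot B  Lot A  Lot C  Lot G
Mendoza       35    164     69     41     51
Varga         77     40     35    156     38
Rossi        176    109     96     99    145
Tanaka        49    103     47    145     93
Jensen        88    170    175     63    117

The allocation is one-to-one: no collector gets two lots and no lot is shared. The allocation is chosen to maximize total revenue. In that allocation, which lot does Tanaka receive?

Optimal: Mendoza→Lot B ($164), Varga→Lot C ($156), Rossi→Lot D ($176), Tanaka→Lot G ($93), Jensen→Lot A ($175) — total 164+156+176+93+175 = $764.
Column-greedy (each lot in turn goes to its best remaining collector) gives $664, worse by 100.
Next-best assignment: Mendoza→Lot B, Varga→Lot D, Rossi→Lot G, Tanaka→Lot C, Jensen→Lot A = $706.
No other one-to-one assignment exceeds $764.
Tanaka's own top lot is Lot C ($145), but forcing Tanaka→Lot C and reassigning the rest optimally gives only $706 — worse by 58.

Tanaka receives Lot G.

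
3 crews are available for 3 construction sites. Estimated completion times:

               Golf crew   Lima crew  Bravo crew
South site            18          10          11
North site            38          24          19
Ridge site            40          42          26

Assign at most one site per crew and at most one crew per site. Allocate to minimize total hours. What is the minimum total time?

Min total: 68 hours

Optimal: Golf crew→South site (18 hours), Lima crew→North site (24 hours), Bravo crew→Ridge site (26 hours) — total 18+24+26 = 68 hours.
Column-greedy (each site in turn goes to its cheapest remaining crew) gives 69 hours, worse by 1.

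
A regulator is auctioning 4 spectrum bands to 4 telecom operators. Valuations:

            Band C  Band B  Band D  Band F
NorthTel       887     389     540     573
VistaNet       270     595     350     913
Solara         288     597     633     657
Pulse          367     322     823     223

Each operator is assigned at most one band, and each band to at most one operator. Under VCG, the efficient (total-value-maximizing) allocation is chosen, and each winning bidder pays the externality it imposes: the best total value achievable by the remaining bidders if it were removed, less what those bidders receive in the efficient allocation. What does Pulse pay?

Efficient allocation: NorthTel→Band C ($887M), VistaNet→Band F ($913M), Solara→Band B ($597M), Pulse→Band D ($823M); total welfare W = $3220M.
Pulse receives Band D at value $823M, so the others get W − 823 = $2397M.
Without Pulse: best allocation of the remaining 3 bidders over all 4 bands is NorthTel→Band C ($887M), VistaNet→Band F ($913M), Solara→Band D ($633M), total $2433M.
VCG payment = (others' best without Pulse) − (others' welfare with Pulse) = 2433 − 2397 = $36M.

Pulse pays $36M.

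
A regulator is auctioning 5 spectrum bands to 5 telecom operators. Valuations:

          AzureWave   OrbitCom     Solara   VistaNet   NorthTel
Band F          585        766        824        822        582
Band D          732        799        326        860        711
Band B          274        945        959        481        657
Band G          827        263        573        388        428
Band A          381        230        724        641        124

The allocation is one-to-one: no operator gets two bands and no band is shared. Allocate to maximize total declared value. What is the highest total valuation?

Max total: $4029M

Optimal: AzureWave→Band G ($827M), OrbitCom→Band B ($945M), Solara→Band A ($724M), VistaNet→Band F ($822M), NorthTel→Band D ($711M) — total 827+945+724+822+711 = $4029M.
Row-greedy (each operator in turn takes its best remaining band) gives $3580M, worse by 449.
Swapping Solara↔VistaNet (Solara→Band F $824M, VistaNet→Band A $641M) loses 81.
Checked against all permutations: $4029M is optimal.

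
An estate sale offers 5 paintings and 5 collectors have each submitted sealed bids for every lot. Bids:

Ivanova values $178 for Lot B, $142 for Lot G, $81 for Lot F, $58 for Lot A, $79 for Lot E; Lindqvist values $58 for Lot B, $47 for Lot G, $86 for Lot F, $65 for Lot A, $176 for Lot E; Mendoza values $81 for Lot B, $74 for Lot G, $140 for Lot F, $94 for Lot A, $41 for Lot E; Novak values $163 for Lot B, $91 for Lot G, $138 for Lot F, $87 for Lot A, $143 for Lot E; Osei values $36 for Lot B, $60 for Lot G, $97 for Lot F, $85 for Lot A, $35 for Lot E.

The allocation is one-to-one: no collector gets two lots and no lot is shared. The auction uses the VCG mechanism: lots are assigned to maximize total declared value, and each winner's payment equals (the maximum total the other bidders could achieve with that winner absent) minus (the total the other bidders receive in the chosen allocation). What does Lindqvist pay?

Lindqvist pays $16.

Efficient allocation: Ivanova→Lot G ($142), Lindqvist→Lot E ($176), Mendoza→Lot F ($140), Novak→Lot B ($163), Osei→Lot A ($85); total welfare W = $706.
Lindqvist receives Lot E at value $176, so the others get W − 176 = $530.
Without Lindqvist: best allocation of the remaining 4 bidders over all 5 lots is Ivanova→Lot B ($178), Mendoza→Lot F ($140), Novak→Lot E ($143), Osei→Lot A ($85), total $546.
VCG payment = (others' best without Lindqvist) − (others' welfare with Lindqvist) = 546 − 530 = $16.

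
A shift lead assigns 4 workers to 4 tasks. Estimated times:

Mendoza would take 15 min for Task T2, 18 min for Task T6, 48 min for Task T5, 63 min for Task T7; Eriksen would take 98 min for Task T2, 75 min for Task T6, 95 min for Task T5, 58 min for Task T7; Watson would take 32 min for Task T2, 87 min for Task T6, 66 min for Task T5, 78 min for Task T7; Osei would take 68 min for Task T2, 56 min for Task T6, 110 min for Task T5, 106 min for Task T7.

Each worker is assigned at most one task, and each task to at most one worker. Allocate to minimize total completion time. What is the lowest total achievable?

Min total: 194 min

Optimal: Mendoza→Task T5 (48 min), Eriksen→Task T7 (58 min), Watson→Task T2 (32 min), Osei→Task T6 (56 min) — total 48+58+32+56 = 194 min.
Min-entry greedy (repeatedly take the single cheapest remaining cell) gives 195 min, worse by 1.
Next-best assignment: Mendoza→Task T2, Eriksen→Task T7, Watson→Task T5, Osei→Task T6 = 195 min.
No other one-to-one assignment undercuts 194 min.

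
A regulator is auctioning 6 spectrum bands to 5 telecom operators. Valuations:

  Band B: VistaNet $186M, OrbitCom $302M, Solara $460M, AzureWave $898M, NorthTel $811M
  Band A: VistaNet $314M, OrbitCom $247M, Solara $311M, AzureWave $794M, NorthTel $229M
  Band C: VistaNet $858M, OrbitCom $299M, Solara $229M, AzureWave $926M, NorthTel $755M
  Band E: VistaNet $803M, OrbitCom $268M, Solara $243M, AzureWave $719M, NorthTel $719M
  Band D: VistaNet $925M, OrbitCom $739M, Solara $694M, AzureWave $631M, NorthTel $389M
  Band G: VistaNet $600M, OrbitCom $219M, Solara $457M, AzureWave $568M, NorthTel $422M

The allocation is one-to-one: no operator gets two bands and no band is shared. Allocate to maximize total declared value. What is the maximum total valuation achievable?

Optimal: VistaNet→Band E ($803M), OrbitCom→Band D ($739M), Solara→Band G ($457M), AzureWave→Band C ($926M), NorthTel→Band B ($811M) — total 803+739+457+926+811 = $3736M.
Max-entry greedy (repeatedly take the single best remaining cell) gives $3387M, worse by 349.
Next-best assignment: VistaNet→Band C, OrbitCom→Band D, Solara→Band G, AzureWave→Band B, NorthTel→Band E = $3671M.

Max total: $3736M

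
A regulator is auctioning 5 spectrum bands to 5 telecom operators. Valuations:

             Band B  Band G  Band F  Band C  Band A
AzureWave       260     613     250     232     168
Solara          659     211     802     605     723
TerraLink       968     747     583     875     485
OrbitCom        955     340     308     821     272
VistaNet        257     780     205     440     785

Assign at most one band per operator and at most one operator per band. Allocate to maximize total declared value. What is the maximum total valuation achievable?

Max total: $4030M

Optimal: AzureWave→Band G ($613M), Solara→Band F ($802M), TerraLink→Band C ($875M), OrbitCom→Band B ($955M), VistaNet→Band A ($785M) — total 613+802+875+955+785 = $4030M.
Next-best assignment: AzureWave→Band G, Solara→Band F, TerraLink→Band B, OrbitCom→Band C, VistaNet→Band A = $3989M.
Swapping VistaNet↔AzureWave (VistaNet→Band G $780M, AzureWave→Band A $168M) loses 450.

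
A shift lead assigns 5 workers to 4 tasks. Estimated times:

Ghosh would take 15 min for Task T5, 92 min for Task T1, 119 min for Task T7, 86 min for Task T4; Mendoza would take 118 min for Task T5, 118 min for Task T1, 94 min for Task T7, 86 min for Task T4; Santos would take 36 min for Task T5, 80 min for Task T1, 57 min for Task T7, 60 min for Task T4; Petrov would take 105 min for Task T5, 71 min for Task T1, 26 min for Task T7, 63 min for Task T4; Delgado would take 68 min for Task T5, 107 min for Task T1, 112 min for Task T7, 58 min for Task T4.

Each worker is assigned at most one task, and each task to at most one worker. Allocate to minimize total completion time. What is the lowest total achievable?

Optimal: Ghosh→Task T5 (15 min), Santos→Task T1 (80 min), Petrov→Task T7 (26 min), Delgado→Task T4 (58 min) — total 15+80+26+58 = 179 min.
Column-greedy (each task in turn goes to its cheapest remaining worker) gives 201 min, worse by 22.
Swapping Ghosh↔Delgado (Ghosh→Task T4 86 min, Delgado→Task T5 68 min) adds 81.

Minimum total: 179 min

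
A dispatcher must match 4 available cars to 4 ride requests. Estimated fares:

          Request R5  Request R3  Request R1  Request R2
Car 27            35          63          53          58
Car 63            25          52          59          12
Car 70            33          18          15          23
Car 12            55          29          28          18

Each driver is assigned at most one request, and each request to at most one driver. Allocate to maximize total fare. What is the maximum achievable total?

This is the linear assignment problem.
Optimal: Car 27→Request R3 ($63), Car 63→Request R1 ($59), Car 70→Request R2 ($23), Car 12→Request R5 ($55) — total 63+59+23+55 = $200.
Row-greedy (each driver in turn takes its best remaining request) gives $173, worse by 27.
Next-best assignment: Car 27→Request R2, Car 63→Request R1, Car 70→Request R3, Car 12→Request R5 = $190.
Swapping Car 27↔Car 63 (Car 27→Request R1 $53, Car 63→Request R3 $52) loses 17.

Max total: $200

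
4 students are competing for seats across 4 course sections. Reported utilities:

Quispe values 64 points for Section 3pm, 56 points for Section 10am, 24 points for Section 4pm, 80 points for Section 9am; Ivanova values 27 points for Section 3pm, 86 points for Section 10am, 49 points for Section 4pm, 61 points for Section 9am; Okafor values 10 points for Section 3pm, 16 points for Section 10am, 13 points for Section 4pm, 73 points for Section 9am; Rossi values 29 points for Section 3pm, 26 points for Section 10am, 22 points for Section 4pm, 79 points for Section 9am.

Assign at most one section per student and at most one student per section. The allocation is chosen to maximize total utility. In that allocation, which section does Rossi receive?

Rossi receives Section 4pm.

Optimal: Quispe→Section 3pm (64 points), Ivanova→Section 10am (86 points), Okafor→Section 9am (73 points), Rossi→Section 4pm (22 points) — total 64+86+73+22 = 245 points.
Row-greedy (each student in turn takes its best remaining section) gives 208 points, worse by 37.
Checked against all permutations: 245 points is optimal.
Rossi's own top section is Section 9am (79 points), but forcing Rossi→Section 9am and reassigning the rest optimally gives only 242 points — worse by 3.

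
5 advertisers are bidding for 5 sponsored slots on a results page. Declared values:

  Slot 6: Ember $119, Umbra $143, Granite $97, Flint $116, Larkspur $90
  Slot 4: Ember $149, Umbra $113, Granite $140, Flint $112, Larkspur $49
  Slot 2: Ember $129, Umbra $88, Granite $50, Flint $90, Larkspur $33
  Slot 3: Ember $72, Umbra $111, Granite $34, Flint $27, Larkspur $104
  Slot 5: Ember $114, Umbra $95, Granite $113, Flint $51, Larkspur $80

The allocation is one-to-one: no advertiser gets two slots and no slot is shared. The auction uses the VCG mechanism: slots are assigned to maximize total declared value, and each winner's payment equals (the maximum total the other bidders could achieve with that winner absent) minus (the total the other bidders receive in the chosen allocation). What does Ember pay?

Efficient allocation: Ember→Slot 2 ($129), Umbra→Slot 6 ($143), Granite→Slot 5 ($113), Flint→Slot 4 ($112), Larkspur→Slot 3 ($104); total welfare W = $601.
Ember receives Slot 2 at value $129, so the others get W − 129 = $472.
Without Ember: best allocation of the remaining 4 bidders over all 5 slots is Umbra→Slot 6 ($143), Granite→Slot 4 ($140), Flint→Slot 2 ($90), Larkspur→Slot 3 ($104), total $477.
VCG payment = (others' best without Ember) − (others' welfare with Ember) = 477 − 472 = $5.

Ember pays $5.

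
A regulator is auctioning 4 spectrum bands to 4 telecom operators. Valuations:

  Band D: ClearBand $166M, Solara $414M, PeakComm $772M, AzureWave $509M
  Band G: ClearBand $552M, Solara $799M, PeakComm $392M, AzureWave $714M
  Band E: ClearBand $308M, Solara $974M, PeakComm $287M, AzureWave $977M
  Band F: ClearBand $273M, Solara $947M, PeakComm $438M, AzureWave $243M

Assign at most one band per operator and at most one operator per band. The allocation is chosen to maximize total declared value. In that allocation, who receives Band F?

Optimal: ClearBand→Band G ($552M), Solara→Band F ($947M), PeakComm→Band D ($772M), AzureWave→Band E ($977M) — total 552+947+772+977 = $3248M.
Row-greedy (each operator in turn takes its best remaining band) gives $2541M, worse by 707.
Checked against all permutations: $3248M is optimal.
Solara's own top band is Band E ($974M), but forcing Solara→Band E and reassigning the rest optimally gives only $2733M — worse by 515.

Solara receives Band F.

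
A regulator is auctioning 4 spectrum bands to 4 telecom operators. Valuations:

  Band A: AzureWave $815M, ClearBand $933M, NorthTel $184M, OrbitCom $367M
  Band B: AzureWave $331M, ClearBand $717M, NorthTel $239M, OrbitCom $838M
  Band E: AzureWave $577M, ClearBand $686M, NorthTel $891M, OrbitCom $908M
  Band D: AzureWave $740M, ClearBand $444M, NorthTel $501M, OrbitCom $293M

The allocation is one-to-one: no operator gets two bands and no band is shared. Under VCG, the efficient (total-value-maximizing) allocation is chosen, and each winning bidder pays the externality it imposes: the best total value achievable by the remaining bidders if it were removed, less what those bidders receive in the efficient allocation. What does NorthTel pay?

NorthTel pays $70M.

Efficient allocation: AzureWave→Band D ($740M), ClearBand→Band A ($933M), NorthTel→Band E ($891M), OrbitCom→Band B ($838M); total welfare W = $3402M.
NorthTel receives Band E at value $891M, so the others get W − 891 = $2511M.
Without NorthTel: best allocation of the remaining 3 bidders over all 4 bands is AzureWave→Band D ($740M), ClearBand→Band A ($933M), OrbitCom→Band E ($908M), total $2581M.
VCG payment = (others' best without NorthTel) − (others' welfare with NorthTel) = 2581 − 2511 = $70M.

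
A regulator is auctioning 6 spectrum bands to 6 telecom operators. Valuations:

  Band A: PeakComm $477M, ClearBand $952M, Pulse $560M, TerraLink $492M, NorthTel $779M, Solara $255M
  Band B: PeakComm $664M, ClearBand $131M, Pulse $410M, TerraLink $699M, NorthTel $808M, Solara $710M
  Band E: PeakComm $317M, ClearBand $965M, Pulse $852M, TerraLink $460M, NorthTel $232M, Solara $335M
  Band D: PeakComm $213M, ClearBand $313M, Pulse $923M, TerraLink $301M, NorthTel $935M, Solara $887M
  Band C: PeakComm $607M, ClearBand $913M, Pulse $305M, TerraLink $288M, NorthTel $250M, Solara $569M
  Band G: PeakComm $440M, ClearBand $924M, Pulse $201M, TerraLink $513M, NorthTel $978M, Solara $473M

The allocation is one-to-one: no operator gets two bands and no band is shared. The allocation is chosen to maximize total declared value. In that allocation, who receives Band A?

ClearBand receives Band A.

Optimal: PeakComm→Band C ($607M), ClearBand→Band A ($952M), Pulse→Band E ($852M), TerraLink→Band B ($699M), NorthTel→Band G ($978M), Solara→Band D ($887M) — total 607+952+852+699+978+887 = $4975M.
Row-greedy (each operator in turn takes its best remaining band) gives $4413M, worse by 562.
Checked against all permutations: $4975M is optimal.
ClearBand's own top band is Band E ($965M), but forcing ClearBand→Band E and reassigning the rest optimally gives only $4696M — worse by 279.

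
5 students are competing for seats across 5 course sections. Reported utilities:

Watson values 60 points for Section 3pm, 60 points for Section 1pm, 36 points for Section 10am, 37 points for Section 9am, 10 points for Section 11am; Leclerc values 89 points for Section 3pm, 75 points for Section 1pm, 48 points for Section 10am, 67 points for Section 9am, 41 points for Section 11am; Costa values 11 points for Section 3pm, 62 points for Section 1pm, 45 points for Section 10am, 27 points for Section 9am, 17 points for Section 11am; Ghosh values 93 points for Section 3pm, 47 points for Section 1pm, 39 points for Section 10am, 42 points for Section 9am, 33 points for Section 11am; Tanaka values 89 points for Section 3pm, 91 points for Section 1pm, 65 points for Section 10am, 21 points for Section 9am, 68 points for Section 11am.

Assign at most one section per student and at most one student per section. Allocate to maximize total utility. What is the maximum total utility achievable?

Optimal: Watson→Section 1pm (60 points), Leclerc→Section 9am (67 points), Costa→Section 10am (45 points), Ghosh→Section 3pm (93 points), Tanaka→Section 11am (68 points) — total 60+67+45+93+68 = 333 points.
Max-entry greedy (repeatedly take the single best remaining cell) gives 306 points, worse by 27.
Swapping Tanaka↔Leclerc (Tanaka→Section 9am 21 points, Leclerc→Section 11am 41 points) loses 73.
No other one-to-one assignment exceeds 333 points.

Maximum total: 333 points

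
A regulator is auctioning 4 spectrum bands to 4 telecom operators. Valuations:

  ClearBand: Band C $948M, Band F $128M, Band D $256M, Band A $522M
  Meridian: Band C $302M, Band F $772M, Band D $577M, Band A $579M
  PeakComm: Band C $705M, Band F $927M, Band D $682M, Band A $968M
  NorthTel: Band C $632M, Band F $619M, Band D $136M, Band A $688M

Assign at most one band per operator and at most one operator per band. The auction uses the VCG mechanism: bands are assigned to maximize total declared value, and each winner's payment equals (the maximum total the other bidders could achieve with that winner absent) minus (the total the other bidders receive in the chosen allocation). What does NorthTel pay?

Efficient allocation: ClearBand→Band C ($948M), Meridian→Band D ($577M), PeakComm→Band F ($927M), NorthTel→Band A ($688M); total welfare W = $3140M.
NorthTel receives Band A at value $688M, so the others get W − 688 = $2452M.
Without NorthTel: best allocation of the remaining 3 bidders over all 4 bands is ClearBand→Band C ($948M), Meridian→Band F ($772M), PeakComm→Band A ($968M), total $2688M.
VCG payment = (others' best without NorthTel) − (others' welfare with NorthTel) = 2688 − 2452 = $236M.

NorthTel pays $236M.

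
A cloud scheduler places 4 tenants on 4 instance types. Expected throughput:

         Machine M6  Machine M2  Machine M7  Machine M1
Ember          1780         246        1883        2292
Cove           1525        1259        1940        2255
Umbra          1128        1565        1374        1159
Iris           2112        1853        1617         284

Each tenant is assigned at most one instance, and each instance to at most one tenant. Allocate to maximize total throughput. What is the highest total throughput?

Optimal: Ember→Machine M1 (2292 ops/s), Cove→Machine M7 (1940 ops/s), Umbra→Machine M2 (1565 ops/s), Iris→Machine M6 (2112 ops/s) — total 2292+1940+1565+2112 = 7909 ops/s.
Swapping Ember↔Iris (Ember→Machine M6 1780 ops/s, Iris→Machine M1 284 ops/s) loses 2340.

Max total: 7909 ops/s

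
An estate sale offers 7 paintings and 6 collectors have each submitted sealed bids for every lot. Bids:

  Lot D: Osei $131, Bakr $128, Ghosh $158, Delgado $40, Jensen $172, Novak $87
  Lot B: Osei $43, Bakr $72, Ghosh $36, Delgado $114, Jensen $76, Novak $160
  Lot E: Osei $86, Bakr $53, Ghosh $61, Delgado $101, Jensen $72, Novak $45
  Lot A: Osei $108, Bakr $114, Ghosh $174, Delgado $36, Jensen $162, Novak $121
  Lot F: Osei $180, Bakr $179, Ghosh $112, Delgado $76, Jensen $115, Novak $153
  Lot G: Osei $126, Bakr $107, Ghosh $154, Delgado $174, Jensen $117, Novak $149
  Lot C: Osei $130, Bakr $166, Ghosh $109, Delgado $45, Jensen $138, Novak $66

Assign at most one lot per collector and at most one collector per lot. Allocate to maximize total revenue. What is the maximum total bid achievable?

Optimal: Osei→Lot F ($180), Bakr→Lot C ($166), Ghosh→Lot A ($174), Delgado→Lot G ($174), Jensen→Lot D ($172), Novak→Lot B ($160) — total 180+166+174+174+172+160 = $1026.
Column-greedy (each lot in turn goes to its best remaining collector) gives $894, worse by 132.
Next-best assignment: Osei→Lot F, Bakr→Lot C, Ghosh→Lot D, Delgado→Lot G, Jensen→Lot A, Novak→Lot B = $1000.
Swapping Jensen↔Osei (Jensen→Lot F $115, Osei→Lot D $131) loses 106.
No other one-to-one assignment exceeds $1026.

Maximum total: $1026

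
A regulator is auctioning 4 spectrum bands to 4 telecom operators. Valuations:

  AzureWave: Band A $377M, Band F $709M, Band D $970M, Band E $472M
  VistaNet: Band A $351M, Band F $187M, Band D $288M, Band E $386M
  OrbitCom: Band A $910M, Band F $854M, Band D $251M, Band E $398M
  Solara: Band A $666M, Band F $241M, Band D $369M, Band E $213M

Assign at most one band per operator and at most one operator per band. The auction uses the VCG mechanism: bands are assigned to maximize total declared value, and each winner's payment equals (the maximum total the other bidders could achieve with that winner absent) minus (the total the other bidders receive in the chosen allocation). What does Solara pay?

Solara pays $56M.

Efficient allocation: AzureWave→Band D ($970M), VistaNet→Band E ($386M), OrbitCom→Band F ($854M), Solara→Band A ($666M); total welfare W = $2876M.
Solara receives Band A at value $666M, so the others get W − 666 = $2210M.
Without Solara: best allocation of the remaining 3 bidders over all 4 bands is AzureWave→Band D ($970M), VistaNet→Band E ($386M), OrbitCom→Band A ($910M), total $2266M.
VCG payment = (others' best without Solara) − (others' welfare with Solara) = 2266 − 2210 = $56M.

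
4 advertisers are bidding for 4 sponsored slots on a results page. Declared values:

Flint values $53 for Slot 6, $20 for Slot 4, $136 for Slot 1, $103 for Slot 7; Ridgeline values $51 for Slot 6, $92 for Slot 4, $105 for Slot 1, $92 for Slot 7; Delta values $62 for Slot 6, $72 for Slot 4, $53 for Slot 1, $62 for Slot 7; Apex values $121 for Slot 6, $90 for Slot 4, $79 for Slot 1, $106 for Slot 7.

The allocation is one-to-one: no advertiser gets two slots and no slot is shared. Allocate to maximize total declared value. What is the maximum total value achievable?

This is the linear assignment problem.
Optimal: Flint→Slot 1 ($136), Ridgeline→Slot 7 ($92), Delta→Slot 4 ($72), Apex→Slot 6 ($121) — total 136+92+72+121 = $421.
Column-greedy (each slot in turn goes to its best remaining advertiser) gives $411, worse by 10.

Maximum total: $421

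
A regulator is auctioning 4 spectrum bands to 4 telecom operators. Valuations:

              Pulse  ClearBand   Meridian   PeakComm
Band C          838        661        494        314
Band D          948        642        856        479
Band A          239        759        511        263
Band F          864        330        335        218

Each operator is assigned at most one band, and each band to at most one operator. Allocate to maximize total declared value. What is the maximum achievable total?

Optimal: Pulse→Band F ($864M), ClearBand→Band A ($759M), Meridian→Band D ($856M), PeakComm→Band C ($314M) — total 864+759+856+314 = $2793M.
Row-greedy (each operator in turn takes its best remaining band) gives $2419M, worse by 374.
Next-best assignment: Pulse→Band C, ClearBand→Band A, Meridian→Band D, PeakComm→Band F = $2671M.
Swapping PeakComm↔Meridian (PeakComm→Band D $479M, Meridian→Band C $494M) loses 197.
Checked against all permutations: $2793M is optimal.

Max total: $2793M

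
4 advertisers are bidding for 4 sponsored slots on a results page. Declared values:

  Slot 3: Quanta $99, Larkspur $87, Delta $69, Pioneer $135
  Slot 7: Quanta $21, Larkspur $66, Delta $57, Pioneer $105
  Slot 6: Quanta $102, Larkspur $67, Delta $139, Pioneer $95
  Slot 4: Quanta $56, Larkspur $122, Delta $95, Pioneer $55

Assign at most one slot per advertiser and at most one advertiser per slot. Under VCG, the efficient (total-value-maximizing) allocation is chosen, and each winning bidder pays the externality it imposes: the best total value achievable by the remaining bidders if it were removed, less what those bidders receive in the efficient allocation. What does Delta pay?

Delta pays $33.

Efficient allocation: Quanta→Slot 3 ($99), Larkspur→Slot 4 ($122), Delta→Slot 6 ($139), Pioneer→Slot 7 ($105); total welfare W = $465.
Delta receives Slot 6 at value $139, so the others get W − 139 = $326.
Without Delta: best allocation of the remaining 3 bidders over all 4 slots is Quanta→Slot 6 ($102), Larkspur→Slot 4 ($122), Pioneer→Slot 3 ($135), total $359.
VCG payment = (others' best without Delta) − (others' welfare with Delta) = 359 − 326 = $33.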